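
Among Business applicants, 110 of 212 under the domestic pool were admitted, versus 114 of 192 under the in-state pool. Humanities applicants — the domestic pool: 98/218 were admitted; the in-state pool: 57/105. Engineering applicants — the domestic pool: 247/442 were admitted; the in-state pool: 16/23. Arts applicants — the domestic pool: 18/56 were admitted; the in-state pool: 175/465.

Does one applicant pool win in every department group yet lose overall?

Business: the domestic pool 110/212 = 51.9%, the in-state pool 114/192 = 59.4% → the in-state pool
Humanities: the domestic pool 98/218 = 45.0%, the in-state pool 57/105 = 54.3% → the in-state pool
Engineering: the domestic pool 247/442 = 55.9%, the in-state pool 16/23 = 69.6% → the in-state pool
Arts: the domestic pool 18/56 = 32.1%, the in-state pool 175/465 = 37.6% → the in-state pool
Overall: the domestic pool 473/928 = 51.0%, the in-state pool 362/785 = 46.1% → the domestic pool
The in-state pool wins each department group but the domestic pool wins overall — the comparison reverses. The in-state pool's applicants skew toward Arts, which has a lower base rate.

Yes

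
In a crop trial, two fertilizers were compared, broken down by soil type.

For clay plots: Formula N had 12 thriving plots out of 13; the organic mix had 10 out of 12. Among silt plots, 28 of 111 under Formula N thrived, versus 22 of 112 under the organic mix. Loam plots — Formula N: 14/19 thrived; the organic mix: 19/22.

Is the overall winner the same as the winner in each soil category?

No

Clay: Formula N 12/13 = 92.3%, the organic mix 10/12 = 83.3% → Formula N
Silt: Formula N 28/111 = 25.2%, the organic mix 22/112 = 19.6% → Formula N
Loam: Formula N 14/19 = 73.7%, the organic mix 19/22 = 86.4% → the organic mix
Overall: Formula N 54/143 = 37.8%, the organic mix 51/146 = 34.9% → Formula N
Neither sweeps: Formula N wins 2 of 3 groups, the organic mix wins 1. Formula N wins overall but not every group — no Simpson reversal.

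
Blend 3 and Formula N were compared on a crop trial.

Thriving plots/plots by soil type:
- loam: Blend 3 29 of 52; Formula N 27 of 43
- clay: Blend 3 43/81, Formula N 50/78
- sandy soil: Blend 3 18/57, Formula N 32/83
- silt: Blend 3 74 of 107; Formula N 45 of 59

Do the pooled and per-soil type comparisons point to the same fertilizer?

Yes

Loam: Blend 3 29/52 = 55.8%, Formula N 27/43 = 62.8% → Formula N
Clay: Blend 3 43/81 = 53.1%, Formula N 50/78 = 64.1% → Formula N
Sandy soil: Blend 3 18/57 = 31.6%, Formula N 32/83 = 38.6% → Formula N
Silt: Blend 3 74/107 = 69.2%, Formula N 45/59 = 76.3% → Formula N
Overall: Blend 3 164/297 = 55.2%, Formula N 154/263 = 58.6% → Formula N
Formula N wins overall and in every soil group — no reversal.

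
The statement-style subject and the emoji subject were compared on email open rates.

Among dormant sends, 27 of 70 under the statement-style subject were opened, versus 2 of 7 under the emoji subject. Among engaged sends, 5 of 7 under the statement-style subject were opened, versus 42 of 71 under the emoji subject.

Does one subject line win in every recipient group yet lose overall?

Yes

Dormant: the statement-style subject 27/70 = 38.6%, the emoji subject 2/7 = 28.6% → the statement-style subject
Engaged: the statement-style subject 5/7 = 71.4%, the emoji subject 42/71 = 59.2% → the statement-style subject
Overall: the statement-style subject 32/77 = 41.6%, the emoji subject 44/78 = 56.4% → the emoji subject
The statement-style subject wins each recipient group but the emoji subject wins overall — the comparison reverses. The statement-style subject's sends skew toward dormant, which has a lower base rate.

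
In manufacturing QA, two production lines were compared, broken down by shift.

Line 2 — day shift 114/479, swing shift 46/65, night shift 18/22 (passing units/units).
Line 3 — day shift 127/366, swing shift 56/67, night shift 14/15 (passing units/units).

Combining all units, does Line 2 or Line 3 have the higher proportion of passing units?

Day shift: Line 2 114/479 = 23.8%, Line 3 127/366 = 34.7% → Line 3
Swing shift: Line 2 46/65 = 70.8%, Line 3 56/67 = 83.6% → Line 3
Night shift: Line 2 18/22 = 81.8%, Line 3 14/15 = 93.3% → Line 3
Overall: Line 2 178/566 = 31.4%, Line 3 197/448 = 44.0% → Line 3

Line 3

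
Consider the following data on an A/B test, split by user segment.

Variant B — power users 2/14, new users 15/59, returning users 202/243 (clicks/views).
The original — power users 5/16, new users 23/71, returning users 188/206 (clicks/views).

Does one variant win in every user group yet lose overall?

Power users: Variant B 2/14 = 14.3%, the original 5/16 = 31.2% → the original
New users: Variant B 15/59 = 25.4%, the original 23/71 = 32.4% → the original
Returning users: Variant B 202/243 = 83.1%, the original 188/206 = 91.3% → the original
Overall: Variant B 219/316 = 69.3%, the original 216/293 = 73.7% → the original
The original wins overall and in every user group — no reversal.

No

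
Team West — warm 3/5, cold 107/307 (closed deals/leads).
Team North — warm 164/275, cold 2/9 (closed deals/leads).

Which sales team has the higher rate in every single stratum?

Warm: Team West 3/5 = 60.0%, Team North 164/275 = 59.6% → Team West
Cold: Team West 107/307 = 34.9%, Team North 2/9 = 22.2% → Team West
Team West has the higher rate in both groups.

Team West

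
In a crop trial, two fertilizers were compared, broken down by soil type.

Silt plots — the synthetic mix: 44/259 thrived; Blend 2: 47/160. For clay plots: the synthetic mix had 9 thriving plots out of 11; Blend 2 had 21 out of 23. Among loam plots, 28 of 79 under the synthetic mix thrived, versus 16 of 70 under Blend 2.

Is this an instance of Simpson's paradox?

No

Silt: the synthetic mix 44/259 = 17.0%, Blend 2 47/160 = 29.4% → Blend 2
Clay: the synthetic mix 9/11 = 81.8%, Blend 2 21/23 = 91.3% → Blend 2
Loam: the synthetic mix 28/79 = 35.4%, Blend 2 16/70 = 22.9% → the synthetic mix
Overall: the synthetic mix 81/349 = 23.2%, Blend 2 84/253 = 33.2% → Blend 2
Neither sweeps: the synthetic mix wins 1 of 3 groups, Blend 2 wins 2. Blend 2 wins overall but not every group — no Simpson reversal.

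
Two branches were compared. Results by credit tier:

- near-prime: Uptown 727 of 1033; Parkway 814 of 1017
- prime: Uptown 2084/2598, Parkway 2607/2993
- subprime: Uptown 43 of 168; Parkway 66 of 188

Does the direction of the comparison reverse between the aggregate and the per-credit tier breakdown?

Near-prime: Uptown 727/1033 = 70.4%, Parkway 814/1017 = 80.0% → Parkway
Prime: Uptown 2084/2598 = 80.2%, Parkway 2607/2993 = 87.1% → Parkway
Subprime: Uptown 43/168 = 25.6%, Parkway 66/188 = 35.1% → Parkway
Overall: Uptown 2854/3799 = 75.1%, Parkway 3487/4198 = 83.1% → Parkway
Parkway wins overall and in every credit group — no reversal.

No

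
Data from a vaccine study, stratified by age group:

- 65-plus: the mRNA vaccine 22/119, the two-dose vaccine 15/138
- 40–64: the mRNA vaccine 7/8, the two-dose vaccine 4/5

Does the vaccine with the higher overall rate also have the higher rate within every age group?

Yes

65-plus: the mRNA vaccine 22/119 = 18.5%, the two-dose vaccine 15/138 = 10.9% → the mRNA vaccine
40–64: the mRNA vaccine 7/8 = 87.5%, the two-dose vaccine 4/5 = 80.0% → the mRNA vaccine
Overall: the mRNA vaccine 29/127 = 22.8%, the two-dose vaccine 19/143 = 13.3% → the mRNA vaccine
The mRNA vaccine wins overall and in every age group — no reversal.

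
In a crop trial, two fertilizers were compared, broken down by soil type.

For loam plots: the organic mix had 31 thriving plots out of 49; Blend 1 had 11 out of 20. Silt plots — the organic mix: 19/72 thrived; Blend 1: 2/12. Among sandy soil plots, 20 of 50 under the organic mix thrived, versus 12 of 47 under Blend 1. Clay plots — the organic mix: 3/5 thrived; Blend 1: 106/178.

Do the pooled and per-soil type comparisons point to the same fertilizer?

Loam: the organic mix 31/49 = 63.3%, Blend 1 11/20 = 55.0% → the organic mix
Silt: the organic mix 19/72 = 26.4%, Blend 1 2/12 = 16.7% → the organic mix
Sandy soil: the organic mix 20/50 = 40.0%, Blend 1 12/47 = 25.5% → the organic mix
Clay: the organic mix 3/5 = 60.0%, Blend 1 106/178 = 59.6% → the organic mix
Overall: the organic mix 73/176 = 41.5%, Blend 1 131/257 = 51.0% → Blend 1
The organic mix wins each soil group but Blend 1 wins overall — the comparison reverses. The organic mix's plots skew toward silt, which has a lower base rate.

No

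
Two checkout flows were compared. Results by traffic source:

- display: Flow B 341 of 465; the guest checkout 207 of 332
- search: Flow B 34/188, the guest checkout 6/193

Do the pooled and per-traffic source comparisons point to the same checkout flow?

Display: Flow B 341/465 = 73.3%, the guest checkout 207/332 = 62.3% → Flow B
Search: Flow B 34/188 = 18.1%, the guest checkout 6/193 = 3.1% → Flow B
Overall: Flow B 375/653 = 57.4%, the guest checkout 213/525 = 40.6% → Flow B
Flow B wins overall and in every traffic group — no reversal.

Yes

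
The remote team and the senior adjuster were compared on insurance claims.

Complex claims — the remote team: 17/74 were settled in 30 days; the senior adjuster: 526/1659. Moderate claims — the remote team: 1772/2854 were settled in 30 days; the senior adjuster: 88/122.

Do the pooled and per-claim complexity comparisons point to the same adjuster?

Complex: the remote team 17/74 = 23.0%, the senior adjuster 526/1659 = 31.7% → the senior adjuster
Moderate: the remote team 1772/2854 = 62.1%, the senior adjuster 88/122 = 72.1% → the senior adjuster
Overall: the remote team 1789/2928 = 61.1%, the senior adjuster 614/1781 = 34.5% → the remote team
The senior adjuster wins each claim group but the remote team wins overall — the comparison reverses. The senior adjuster's claims skew toward complex, which has a lower base rate.

No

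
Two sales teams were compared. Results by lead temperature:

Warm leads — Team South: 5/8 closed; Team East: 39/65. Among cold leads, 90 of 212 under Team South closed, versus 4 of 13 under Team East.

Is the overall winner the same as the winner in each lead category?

Warm: Team South 5/8 = 62.5%, Team East 39/65 = 60.0% → Team South
Cold: Team South 90/212 = 42.5%, Team East 4/13 = 30.8% → Team South
Overall: Team South 95/220 = 43.2%, Team East 43/78 = 55.1% → Team East
Team South wins each lead group but Team East wins overall — the comparison reverses. Team South's leads skew toward cold, which has a lower base rate.

No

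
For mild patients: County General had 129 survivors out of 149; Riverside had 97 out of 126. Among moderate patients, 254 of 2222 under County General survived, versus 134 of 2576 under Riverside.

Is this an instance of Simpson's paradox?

Mild: County General 129/149 = 86.6%, Riverside 97/126 = 77.0% → County General
Moderate: County General 254/2222 = 11.4%, Riverside 134/2576 = 5.2% → County General
Overall: County General 383/2371 = 16.2%, Riverside 231/2702 = 8.5% → County General
County General wins overall and in every case group — no reversal.

No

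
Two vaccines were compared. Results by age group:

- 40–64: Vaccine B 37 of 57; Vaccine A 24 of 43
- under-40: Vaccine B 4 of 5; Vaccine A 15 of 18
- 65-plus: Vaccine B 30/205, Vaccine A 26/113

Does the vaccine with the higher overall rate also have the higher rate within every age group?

No

40–64: Vaccine B 37/57 = 64.9%, Vaccine A 24/43 = 55.8% → Vaccine B
Under-40: Vaccine B 4/5 = 80.0%, Vaccine A 15/18 = 83.3% → Vaccine A
65-plus: Vaccine B 30/205 = 14.6%, Vaccine A 26/113 = 23.0% → Vaccine A
Overall: Vaccine B 71/267 = 26.6%, Vaccine A 65/174 = 37.4% → Vaccine A
Neither sweeps: Vaccine B wins 1 of 3 groups, Vaccine A wins 2. Vaccine A wins overall but not every group — no Simpson reversal.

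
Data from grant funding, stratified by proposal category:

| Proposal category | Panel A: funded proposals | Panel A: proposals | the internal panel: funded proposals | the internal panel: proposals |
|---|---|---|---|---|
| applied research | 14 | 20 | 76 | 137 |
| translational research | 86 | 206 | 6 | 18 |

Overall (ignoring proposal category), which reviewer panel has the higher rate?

the internal panel

Applied research: Panel A 14/20 = 70.0%, the internal panel 76/137 = 55.5% → Panel A
Translational research: Panel A 86/206 = 41.7%, the internal panel 6/18 = 33.3% → Panel A
Overall: Panel A 100/226 = 44.2%, the internal panel 82/155 = 52.9% → the internal panel
(Panel A wins every proposal group but the internal panel wins overall — Panel A's proposals skew toward the low-rate translational research group.)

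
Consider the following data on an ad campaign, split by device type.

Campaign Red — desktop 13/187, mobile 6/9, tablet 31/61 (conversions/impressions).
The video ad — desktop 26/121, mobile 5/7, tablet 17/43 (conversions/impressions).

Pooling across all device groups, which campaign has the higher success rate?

the video ad

Desktop: Campaign Red 13/187 = 7.0%, the video ad 26/121 = 21.5% → the video ad
Mobile: Campaign Red 6/9 = 66.7%, the video ad 5/7 = 71.4% → the video ad
Tablet: Campaign Red 31/61 = 50.8%, the video ad 17/43 = 39.5% → Campaign Red
Overall: Campaign Red 50/257 = 19.5%, the video ad 48/171 = 28.1% → the video ad
(Neither sweeps every device group, but the video ad has the higher pooled rate.)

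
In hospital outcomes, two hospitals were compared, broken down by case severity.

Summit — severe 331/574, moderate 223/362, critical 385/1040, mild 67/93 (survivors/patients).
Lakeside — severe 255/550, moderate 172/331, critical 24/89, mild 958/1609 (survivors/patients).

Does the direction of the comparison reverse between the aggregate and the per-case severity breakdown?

Yes

Severe: Summit 331/574 = 57.7%, Lakeside 255/550 = 46.4% → Summit
Moderate: Summit 223/362 = 61.6%, Lakeside 172/331 = 52.0% → Summit
Critical: Summit 385/1040 = 37.0%, Lakeside 24/89 = 27.0% → Summit
Mild: Summit 67/93 = 72.0%, Lakeside 958/1609 = 59.5% → Summit
Overall: Summit 1006/2069 = 48.6%, Lakeside 1409/2579 = 54.6% → Lakeside
Summit wins each case group but Lakeside wins overall — the comparison reverses. Summit's patients skew toward critical, which has a lower base rate.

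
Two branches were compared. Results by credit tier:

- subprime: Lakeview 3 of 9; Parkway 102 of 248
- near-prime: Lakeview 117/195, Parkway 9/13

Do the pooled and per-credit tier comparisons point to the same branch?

No

Subprime: Lakeview 3/9 = 33.3%, Parkway 102/248 = 41.1% → Parkway
Near-prime: Lakeview 117/195 = 60.0%, Parkway 9/13 = 69.2% → Parkway
Overall: Lakeview 120/204 = 58.8%, Parkway 111/261 = 42.5% → Lakeview
Parkway wins each credit group but Lakeview wins overall — the comparison reverses. Parkway's applications skew toward subprime, which has a lower base rate.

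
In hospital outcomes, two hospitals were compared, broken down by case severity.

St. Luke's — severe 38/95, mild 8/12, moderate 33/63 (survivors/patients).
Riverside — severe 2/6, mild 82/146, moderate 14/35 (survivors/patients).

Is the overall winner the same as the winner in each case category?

No

Severe: St. Luke's 38/95 = 40.0%, Riverside 2/6 = 33.3% → St. Luke's
Mild: St. Luke's 8/12 = 66.7%, Riverside 82/146 = 56.2% → St. Luke's
Moderate: St. Luke's 33/63 = 52.4%, Riverside 14/35 = 40.0% → St. Luke's
Overall: St. Luke's 79/170 = 46.5%, Riverside 98/187 = 52.4% → Riverside
St. Luke's wins each case group but Riverside wins overall — the comparison reverses. St. Luke's's patients skew toward severe, which has a lower base rate.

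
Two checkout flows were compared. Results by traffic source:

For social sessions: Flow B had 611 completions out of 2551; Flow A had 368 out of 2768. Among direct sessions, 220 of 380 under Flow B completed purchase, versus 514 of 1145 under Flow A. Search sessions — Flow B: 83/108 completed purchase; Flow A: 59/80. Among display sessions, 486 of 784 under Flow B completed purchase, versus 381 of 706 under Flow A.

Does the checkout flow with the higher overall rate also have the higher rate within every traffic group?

Social: Flow B 611/2551 = 24.0%, Flow A 368/2768 = 13.3% → Flow B
Direct: Flow B 220/380 = 57.9%, Flow A 514/1145 = 44.9% → Flow B
Search: Flow B 83/108 = 76.9%, Flow A 59/80 = 73.8% → Flow B
Display: Flow B 486/784 = 62.0%, Flow A 381/706 = 54.0% → Flow B
Overall: Flow B 1400/3823 = 36.6%, Flow A 1322/4699 = 28.1% → Flow B
Flow B wins overall and in every traffic group — no reversal.

Yes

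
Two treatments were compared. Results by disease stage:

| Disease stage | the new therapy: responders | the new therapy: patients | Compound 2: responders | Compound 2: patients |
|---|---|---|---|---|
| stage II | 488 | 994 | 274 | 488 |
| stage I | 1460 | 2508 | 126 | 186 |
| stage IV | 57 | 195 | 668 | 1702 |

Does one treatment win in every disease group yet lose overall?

Stage II: the new therapy 488/994 = 49.1%, Compound 2 274/488 = 56.1% → Compound 2
Stage I: the new therapy 1460/2508 = 58.2%, Compound 2 126/186 = 67.7% → Compound 2
Stage IV: the new therapy 57/195 = 29.2%, Compound 2 668/1702 = 39.2% → Compound 2
Overall: the new therapy 2005/3697 = 54.2%, Compound 2 1068/2376 = 44.9% → the new therapy
Compound 2 wins each disease group but the new therapy wins overall — the comparison reverses. Compound 2's patients skew toward stage IV, which has a lower base rate.

Yes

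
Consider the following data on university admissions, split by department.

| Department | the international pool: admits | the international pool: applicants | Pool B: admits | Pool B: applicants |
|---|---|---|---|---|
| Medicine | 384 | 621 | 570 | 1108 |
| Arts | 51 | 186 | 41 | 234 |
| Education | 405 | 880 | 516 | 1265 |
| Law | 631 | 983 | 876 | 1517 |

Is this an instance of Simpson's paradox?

Medicine: the international pool 384/621 = 61.8%, Pool B 570/1108 = 51.4% → the international pool
Arts: the international pool 51/186 = 27.4%, Pool B 41/234 = 17.5% → the international pool
Education: the international pool 405/880 = 46.0%, Pool B 516/1265 = 40.8% → the international pool
Law: the international pool 631/983 = 64.2%, Pool B 876/1517 = 57.7% → the international pool
Overall: the international pool 1471/2670 = 55.1%, Pool B 2003/4124 = 48.6% → the international pool
The international pool wins overall and in every department group — no reversal.

No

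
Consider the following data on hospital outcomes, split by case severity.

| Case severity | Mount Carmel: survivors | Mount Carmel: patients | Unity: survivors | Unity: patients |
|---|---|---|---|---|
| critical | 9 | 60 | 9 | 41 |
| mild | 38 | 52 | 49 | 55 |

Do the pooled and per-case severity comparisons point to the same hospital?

Critical: Mount Carmel 9/60 = 15.0%, Unity 9/41 = 22.0% → Unity
Mild: Mount Carmel 38/52 = 73.1%, Unity 49/55 = 89.1% → Unity
Overall: Mount Carmel 47/112 = 42.0%, Unity 58/96 = 60.4% → Unity
Unity wins overall and in every case group — no reversal.

Yes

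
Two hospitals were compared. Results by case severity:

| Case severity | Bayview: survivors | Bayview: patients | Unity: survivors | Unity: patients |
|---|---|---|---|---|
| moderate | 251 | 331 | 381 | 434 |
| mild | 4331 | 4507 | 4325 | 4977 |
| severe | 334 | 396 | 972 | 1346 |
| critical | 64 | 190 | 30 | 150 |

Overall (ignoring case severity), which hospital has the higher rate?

Bayview

Moderate: Bayview 251/331 = 75.8%, Unity 381/434 = 87.8% → Unity
Mild: Bayview 4331/4507 = 96.1%, Unity 4325/4977 = 86.9% → Bayview
Severe: Bayview 334/396 = 84.3%, Unity 972/1346 = 72.2% → Bayview
Critical: Bayview 64/190 = 33.7%, Unity 30/150 = 20.0% → Bayview
Overall: Bayview 4980/5424 = 91.8%, Unity 5708/6907 = 82.6% → Bayview
(Neither sweeps every case group, but Bayview has the higher pooled rate.)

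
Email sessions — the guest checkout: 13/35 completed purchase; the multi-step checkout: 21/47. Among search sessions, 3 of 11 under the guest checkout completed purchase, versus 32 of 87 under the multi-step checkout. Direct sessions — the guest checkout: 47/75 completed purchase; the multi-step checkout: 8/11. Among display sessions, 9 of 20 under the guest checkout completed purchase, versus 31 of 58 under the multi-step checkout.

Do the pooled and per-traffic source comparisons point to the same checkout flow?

No

Email: the guest checkout 13/35 = 37.1%, the multi-step checkout 21/47 = 44.7% → the multi-step checkout
Search: the guest checkout 3/11 = 27.3%, the multi-step checkout 32/87 = 36.8% → the multi-step checkout
Direct: the guest checkout 47/75 = 62.7%, the multi-step checkout 8/11 = 72.7% → the multi-step checkout
Display: the guest checkout 9/20 = 45.0%, the multi-step checkout 31/58 = 53.4% → the multi-step checkout
Overall: the guest checkout 72/141 = 51.1%, the multi-step checkout 92/203 = 45.3% → the guest checkout
The multi-step checkout wins each traffic group but the guest checkout wins overall — the comparison reverses. The multi-step checkout's sessions skew toward search, which has a lower base rate.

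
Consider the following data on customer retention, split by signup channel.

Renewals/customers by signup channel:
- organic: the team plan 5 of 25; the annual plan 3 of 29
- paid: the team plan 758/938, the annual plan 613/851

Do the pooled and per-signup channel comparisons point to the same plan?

Organic: the team plan 5/25 = 20.0%, the annual plan 3/29 = 10.3% → the team plan
Paid: the team plan 758/938 = 80.8%, the annual plan 613/851 = 72.0% → the team plan
Overall: the team plan 763/963 = 79.2%, the annual plan 616/880 = 70.0% → the team plan
The team plan wins overall and in every signup group — no reversal.

Yes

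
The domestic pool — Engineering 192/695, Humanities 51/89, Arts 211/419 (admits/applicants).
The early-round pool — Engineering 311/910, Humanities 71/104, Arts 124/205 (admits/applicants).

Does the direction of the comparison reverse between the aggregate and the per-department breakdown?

No

Engineering: the domestic pool 192/695 = 27.6%, the early-round pool 311/910 = 34.2% → the early-round pool
Humanities: the domestic pool 51/89 = 57.3%, the early-round pool 71/104 = 68.3% → the early-round pool
Arts: the domestic pool 211/419 = 50.4%, the early-round pool 124/205 = 60.5% → the early-round pool
Overall: the domestic pool 454/1203 = 37.7%, the early-round pool 506/1219 = 41.5% → the early-round pool
The early-round pool wins overall and in every department group — no reversal.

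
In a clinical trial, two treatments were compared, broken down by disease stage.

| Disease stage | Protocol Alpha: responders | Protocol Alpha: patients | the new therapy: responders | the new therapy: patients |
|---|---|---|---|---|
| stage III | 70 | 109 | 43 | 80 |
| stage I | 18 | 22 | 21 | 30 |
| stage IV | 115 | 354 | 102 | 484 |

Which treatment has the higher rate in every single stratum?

Stage III: Protocol Alpha 70/109 = 64.2%, the new therapy 43/80 = 53.8% → Protocol Alpha
Stage I: Protocol Alpha 18/22 = 81.8%, the new therapy 21/30 = 70.0% → Protocol Alpha
Stage IV: Protocol Alpha 115/354 = 32.5%, the new therapy 102/484 = 21.1% → Protocol Alpha
Protocol Alpha has the higher rate in all 3 groups.

Protocol Alpha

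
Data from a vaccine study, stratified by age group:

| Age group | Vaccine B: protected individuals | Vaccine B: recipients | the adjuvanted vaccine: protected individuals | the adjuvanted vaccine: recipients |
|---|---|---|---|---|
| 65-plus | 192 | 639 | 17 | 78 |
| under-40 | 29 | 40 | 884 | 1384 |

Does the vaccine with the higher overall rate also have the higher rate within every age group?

65-plus: Vaccine B 192/639 = 30.0%, the adjuvanted vaccine 17/78 = 21.8% → Vaccine B
Under-40: Vaccine B 29/40 = 72.5%, the adjuvanted vaccine 884/1384 = 63.9% → Vaccine B
Overall: Vaccine B 221/679 = 32.5%, the adjuvanted vaccine 901/1462 = 61.6% → the adjuvanted vaccine
Vaccine B wins each age group but the adjuvanted vaccine wins overall — the comparison reverses. Vaccine B's recipients skew toward 65-plus, which has a lower base rate.

No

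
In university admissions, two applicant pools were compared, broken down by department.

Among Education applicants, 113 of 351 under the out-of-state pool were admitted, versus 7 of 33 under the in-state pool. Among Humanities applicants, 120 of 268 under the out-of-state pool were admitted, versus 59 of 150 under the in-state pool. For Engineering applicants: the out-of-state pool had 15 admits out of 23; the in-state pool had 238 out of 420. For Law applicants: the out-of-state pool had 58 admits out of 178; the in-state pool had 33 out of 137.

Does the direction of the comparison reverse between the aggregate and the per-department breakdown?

Yes

Education: the out-of-state pool 113/351 = 32.2%, the in-state pool 7/33 = 21.2% → the out-of-state pool
Humanities: the out-of-state pool 120/268 = 44.8%, the in-state pool 59/150 = 39.3% → the out-of-state pool
Engineering: the out-of-state pool 15/23 = 65.2%, the in-state pool 238/420 = 56.7% → the out-of-state pool
Law: the out-of-state pool 58/178 = 32.6%, the in-state pool 33/137 = 24.1% → the out-of-state pool
Overall: the out-of-state pool 306/820 = 37.3%, the in-state pool 337/740 = 45.5% → the in-state pool
The out-of-state pool wins each department group but the in-state pool wins overall — the comparison reverses. The out-of-state pool's applicants skew toward Education, which has a lower base rate.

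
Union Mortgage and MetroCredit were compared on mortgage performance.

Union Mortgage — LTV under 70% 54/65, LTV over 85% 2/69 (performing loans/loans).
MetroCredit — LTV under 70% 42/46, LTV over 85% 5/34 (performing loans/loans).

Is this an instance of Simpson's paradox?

No

LTV under 70%: Union Mortgage 54/65 = 83.1%, MetroCredit 42/46 = 91.3% → MetroCredit
LTV over 85%: Union Mortgage 2/69 = 2.9%, MetroCredit 5/34 = 14.7% → MetroCredit
Overall: Union Mortgage 56/134 = 41.8%, MetroCredit 47/80 = 58.8% → MetroCredit
MetroCredit wins overall and in every loan-to-value group — no reversal.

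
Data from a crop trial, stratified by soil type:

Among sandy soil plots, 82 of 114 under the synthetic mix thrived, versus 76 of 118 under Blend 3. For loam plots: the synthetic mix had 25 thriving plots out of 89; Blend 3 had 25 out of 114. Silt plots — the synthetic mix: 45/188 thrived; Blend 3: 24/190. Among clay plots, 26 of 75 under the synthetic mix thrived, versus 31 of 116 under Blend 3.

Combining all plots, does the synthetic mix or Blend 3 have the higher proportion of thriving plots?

the synthetic mix

Sandy soil: the synthetic mix 82/114 = 71.9%, Blend 3 76/118 = 64.4% → the synthetic mix
Loam: the synthetic mix 25/89 = 28.1%, Blend 3 25/114 = 21.9% → the synthetic mix
Silt: the synthetic mix 45/188 = 23.9%, Blend 3 24/190 = 12.6% → the synthetic mix
Clay: the synthetic mix 26/75 = 34.7%, Blend 3 31/116 = 26.7% → the synthetic mix
Overall: the synthetic mix 178/466 = 38.2%, Blend 3 156/538 = 29.0% → the synthetic mix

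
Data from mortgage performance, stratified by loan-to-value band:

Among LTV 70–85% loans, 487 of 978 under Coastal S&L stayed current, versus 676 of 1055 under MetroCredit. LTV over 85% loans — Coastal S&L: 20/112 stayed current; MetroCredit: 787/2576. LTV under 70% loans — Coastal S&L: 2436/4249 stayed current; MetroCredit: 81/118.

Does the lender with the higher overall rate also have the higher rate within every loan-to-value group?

No

LTV 70–85%: Coastal S&L 487/978 = 49.8%, MetroCredit 676/1055 = 64.1% → MetroCredit
LTV over 85%: Coastal S&L 20/112 = 17.9%, MetroCredit 787/2576 = 30.6% → MetroCredit
LTV under 70%: Coastal S&L 2436/4249 = 57.3%, MetroCredit 81/118 = 68.6% → MetroCredit
Overall: Coastal S&L 2943/5339 = 55.1%, MetroCredit 1544/3749 = 41.2% → Coastal S&L
MetroCredit wins each loan-to-value group but Coastal S&L wins overall — the comparison reverses. MetroCredit's loans skew toward LTV over 85%, which has a lower base rate.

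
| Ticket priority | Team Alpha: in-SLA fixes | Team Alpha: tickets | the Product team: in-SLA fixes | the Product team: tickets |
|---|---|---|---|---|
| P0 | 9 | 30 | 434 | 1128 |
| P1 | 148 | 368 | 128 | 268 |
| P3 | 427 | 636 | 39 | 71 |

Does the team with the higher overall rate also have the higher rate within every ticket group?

P0: Team Alpha 9/30 = 30.0%, the Product team 434/1128 = 38.5% → the Product team
P1: Team Alpha 148/368 = 40.2%, the Product team 128/268 = 47.8% → the Product team
P3: Team Alpha 427/636 = 67.1%, the Product team 39/71 = 54.9% → Team Alpha
Overall: Team Alpha 584/1034 = 56.5%, the Product team 601/1467 = 41.0% → Team Alpha
Neither sweeps: Team Alpha wins 1 of 3 groups, the Product team wins 2. Team Alpha wins overall but not every group — no Simpson reversal.

No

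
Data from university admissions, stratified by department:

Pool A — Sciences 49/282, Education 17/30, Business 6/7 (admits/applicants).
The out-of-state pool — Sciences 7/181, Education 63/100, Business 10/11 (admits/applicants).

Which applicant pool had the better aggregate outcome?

the out-of-state pool

Sciences: Pool A 49/282 = 17.4%, the out-of-state pool 7/181 = 3.9% → Pool A
Education: Pool A 17/30 = 56.7%, the out-of-state pool 63/100 = 63.0% → the out-of-state pool
Business: Pool A 6/7 = 85.7%, the out-of-state pool 10/11 = 90.9% → the out-of-state pool
Overall: Pool A 72/319 = 22.6%, the out-of-state pool 80/292 = 27.4% → the out-of-state pool
(Neither sweeps every department group, but the out-of-state pool has the higher pooled rate.)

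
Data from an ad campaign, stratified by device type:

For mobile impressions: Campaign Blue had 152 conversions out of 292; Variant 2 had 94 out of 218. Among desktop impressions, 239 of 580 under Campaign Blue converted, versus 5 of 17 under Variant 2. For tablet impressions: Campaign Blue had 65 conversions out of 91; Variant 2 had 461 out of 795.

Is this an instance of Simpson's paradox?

Mobile: Campaign Blue 152/292 = 52.1%, Variant 2 94/218 = 43.1% → Campaign Blue
Desktop: Campaign Blue 239/580 = 41.2%, Variant 2 5/17 = 29.4% → Campaign Blue
Tablet: Campaign Blue 65/91 = 71.4%, Variant 2 461/795 = 58.0% → Campaign Blue
Overall: Campaign Blue 456/963 = 47.4%, Variant 2 560/1030 = 54.4% → Variant 2
Campaign Blue wins each device group but Variant 2 wins overall — the comparison reverses. Campaign Blue's impressions skew toward desktop, which has a lower base rate.

Yes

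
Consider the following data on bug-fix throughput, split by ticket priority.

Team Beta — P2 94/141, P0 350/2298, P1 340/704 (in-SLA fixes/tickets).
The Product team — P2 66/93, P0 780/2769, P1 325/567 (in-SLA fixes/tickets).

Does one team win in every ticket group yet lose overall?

No

P2: Team Beta 94/141 = 66.7%, the Product team 66/93 = 71.0% → the Product team
P0: Team Beta 350/2298 = 15.2%, the Product team 780/2769 = 28.2% → the Product team
P1: Team Beta 340/704 = 48.3%, the Product team 325/567 = 57.3% → the Product team
Overall: Team Beta 784/3143 = 24.9%, the Product team 1171/3429 = 34.1% → the Product team
The Product team wins overall and in every ticket group — no reversal.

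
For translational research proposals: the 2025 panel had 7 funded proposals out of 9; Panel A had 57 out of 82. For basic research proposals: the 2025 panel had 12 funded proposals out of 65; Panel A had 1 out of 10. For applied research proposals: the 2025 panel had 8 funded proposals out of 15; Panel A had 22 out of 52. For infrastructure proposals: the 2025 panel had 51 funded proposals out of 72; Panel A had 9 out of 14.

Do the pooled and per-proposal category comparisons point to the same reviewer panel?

Translational research: the 2025 panel 7/9 = 77.8%, Panel A 57/82 = 69.5% → the 2025 panel
Basic research: the 2025 panel 12/65 = 18.5%, Panel A 1/10 = 10.0% → the 2025 panel
Applied research: the 2025 panel 8/15 = 53.3%, Panel A 22/52 = 42.3% → the 2025 panel
Infrastructure: the 2025 panel 51/72 = 70.8%, Panel A 9/14 = 64.3% → the 2025 panel
Overall: the 2025 panel 78/161 = 48.4%, Panel A 89/158 = 56.3% → Panel A
The 2025 panel wins each proposal group but Panel A wins overall — the comparison reverses. The 2025 panel's proposals skew toward basic research, which has a lower base rate.

No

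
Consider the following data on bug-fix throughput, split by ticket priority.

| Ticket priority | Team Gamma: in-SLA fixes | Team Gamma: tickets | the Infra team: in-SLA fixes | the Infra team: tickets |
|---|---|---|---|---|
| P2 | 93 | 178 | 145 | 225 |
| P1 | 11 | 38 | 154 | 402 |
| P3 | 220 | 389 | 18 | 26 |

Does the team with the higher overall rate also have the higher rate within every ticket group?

No

P2: Team Gamma 93/178 = 52.2%, the Infra team 145/225 = 64.4% → the Infra team
P1: Team Gamma 11/38 = 28.9%, the Infra team 154/402 = 38.3% → the Infra team
P3: Team Gamma 220/389 = 56.6%, the Infra team 18/26 = 69.2% → the Infra team
Overall: Team Gamma 324/605 = 53.6%, the Infra team 317/653 = 48.5% → Team Gamma
The Infra team wins each ticket group but Team Gamma wins overall — the comparison reverses. The Infra team's tickets skew toward P1, which has a lower base rate.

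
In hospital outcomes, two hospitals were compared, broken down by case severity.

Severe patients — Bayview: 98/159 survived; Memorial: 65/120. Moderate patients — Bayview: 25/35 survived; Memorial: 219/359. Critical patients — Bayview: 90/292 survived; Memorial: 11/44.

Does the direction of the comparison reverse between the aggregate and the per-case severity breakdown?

Severe: Bayview 98/159 = 61.6%, Memorial 65/120 = 54.2% → Bayview
Moderate: Bayview 25/35 = 71.4%, Memorial 219/359 = 61.0% → Bayview
Critical: Bayview 90/292 = 30.8%, Memorial 11/44 = 25.0% → Bayview
Overall: Bayview 213/486 = 43.8%, Memorial 295/523 = 56.4% → Memorial
Bayview wins each case group but Memorial wins overall — the comparison reverses. Bayview's patients skew toward critical, which has a lower base rate.

Yes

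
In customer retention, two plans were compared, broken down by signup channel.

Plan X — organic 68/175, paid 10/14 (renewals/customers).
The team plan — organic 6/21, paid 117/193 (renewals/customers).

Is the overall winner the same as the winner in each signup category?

No

Organic: Plan X 68/175 = 38.9%, the team plan 6/21 = 28.6% → Plan X
Paid: Plan X 10/14 = 71.4%, the team plan 117/193 = 60.6% → Plan X
Overall: Plan X 78/189 = 41.3%, the team plan 123/214 = 57.5% → the team plan
Plan X wins each signup group but the team plan wins overall — the comparison reverses. Plan X's customers skew toward organic, which has a lower base rate.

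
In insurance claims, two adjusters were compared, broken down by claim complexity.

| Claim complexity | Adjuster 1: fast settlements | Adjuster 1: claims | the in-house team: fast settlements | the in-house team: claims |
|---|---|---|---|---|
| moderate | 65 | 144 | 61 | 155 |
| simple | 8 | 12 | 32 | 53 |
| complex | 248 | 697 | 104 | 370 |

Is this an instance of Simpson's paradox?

No

Moderate: Adjuster 1 65/144 = 45.1%, the in-house team 61/155 = 39.4% → Adjuster 1
Simple: Adjuster 1 8/12 = 66.7%, the in-house team 32/53 = 60.4% → Adjuster 1
Complex: Adjuster 1 248/697 = 35.6%, the in-house team 104/370 = 28.1% → Adjuster 1
Overall: Adjuster 1 321/853 = 37.6%, the in-house team 197/578 = 34.1% → Adjuster 1
Adjuster 1 wins overall and in every claim group — no reversal.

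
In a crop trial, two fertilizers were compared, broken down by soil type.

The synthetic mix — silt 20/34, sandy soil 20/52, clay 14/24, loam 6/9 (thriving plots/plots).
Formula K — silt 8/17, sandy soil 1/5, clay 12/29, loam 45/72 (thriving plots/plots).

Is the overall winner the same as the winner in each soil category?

Silt: the synthetic mix 20/34 = 58.8%, Formula K 8/17 = 47.1% → the synthetic mix
Sandy soil: the synthetic mix 20/52 = 38.5%, Formula K 1/5 = 20.0% → the synthetic mix
Clay: the synthetic mix 14/24 = 58.3%, Formula K 12/29 = 41.4% → the synthetic mix
Loam: the synthetic mix 6/9 = 66.7%, Formula K 45/72 = 62.5% → the synthetic mix
Overall: the synthetic mix 60/119 = 50.4%, Formula K 66/123 = 53.7% → Formula K
The synthetic mix wins each soil group but Formula K wins overall — the comparison reverses. The synthetic mix's plots skew toward sandy soil, which has a lower base rate.

No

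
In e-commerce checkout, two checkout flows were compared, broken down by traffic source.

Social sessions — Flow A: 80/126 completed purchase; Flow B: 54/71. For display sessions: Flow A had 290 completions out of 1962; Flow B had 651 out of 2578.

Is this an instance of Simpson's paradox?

No

Social: Flow A 80/126 = 63.5%, Flow B 54/71 = 76.1% → Flow B
Display: Flow A 290/1962 = 14.8%, Flow B 651/2578 = 25.3% → Flow B
Overall: Flow A 370/2088 = 17.7%, Flow B 705/2649 = 26.6% → Flow B
Flow B wins overall and in every traffic group — no reversal.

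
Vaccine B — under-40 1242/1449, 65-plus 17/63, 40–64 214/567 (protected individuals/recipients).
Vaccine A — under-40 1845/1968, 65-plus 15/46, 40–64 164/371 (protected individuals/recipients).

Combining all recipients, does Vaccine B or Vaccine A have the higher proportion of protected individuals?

Vaccine A

Under-40: Vaccine B 1242/1449 = 85.7%, Vaccine A 1845/1968 = 93.8% → Vaccine A
65-plus: Vaccine B 17/63 = 27.0%, Vaccine A 15/46 = 32.6% → Vaccine A
40–64: Vaccine B 214/567 = 37.7%, Vaccine A 164/371 = 44.2% → Vaccine A
Overall: Vaccine B 1473/2079 = 70.9%, Vaccine A 2024/2385 = 84.9% → Vaccine A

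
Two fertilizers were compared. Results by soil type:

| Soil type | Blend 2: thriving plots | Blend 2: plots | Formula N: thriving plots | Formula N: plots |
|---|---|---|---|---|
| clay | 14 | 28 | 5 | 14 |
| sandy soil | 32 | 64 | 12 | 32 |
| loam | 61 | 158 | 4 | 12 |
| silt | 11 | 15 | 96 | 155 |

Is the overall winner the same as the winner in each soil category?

No

Clay: Blend 2 14/28 = 50.0%, Formula N 5/14 = 35.7% → Blend 2
Sandy soil: Blend 2 32/64 = 50.0%, Formula N 12/32 = 37.5% → Blend 2
Loam: Blend 2 61/158 = 38.6%, Formula N 4/12 = 33.3% → Blend 2
Silt: Blend 2 11/15 = 73.3%, Formula N 96/155 = 61.9% → Blend 2
Overall: Blend 2 118/265 = 44.5%, Formula N 117/213 = 54.9% → Formula N
Blend 2 wins each soil group but Formula N wins overall — the comparison reverses. Blend 2's plots skew toward loam, which has a lower base rate.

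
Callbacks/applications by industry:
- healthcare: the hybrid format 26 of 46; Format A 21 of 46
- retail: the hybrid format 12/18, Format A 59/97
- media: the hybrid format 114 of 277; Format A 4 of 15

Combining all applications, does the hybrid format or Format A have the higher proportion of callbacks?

Healthcare: the hybrid format 26/46 = 56.5%, Format A 21/46 = 45.7% → the hybrid format
Retail: the hybrid format 12/18 = 66.7%, Format A 59/97 = 60.8% → the hybrid format
Media: the hybrid format 114/277 = 41.2%, Format A 4/15 = 26.7% → the hybrid format
Overall: the hybrid format 152/341 = 44.6%, Format A 84/158 = 53.2% → Format A
(The hybrid format wins every industry group but Format A wins overall — the hybrid format's applications skew toward the low-rate media group.)

Format A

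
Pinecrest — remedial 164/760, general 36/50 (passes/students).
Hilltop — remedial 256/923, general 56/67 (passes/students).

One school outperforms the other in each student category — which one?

Hilltop

Remedial: Pinecrest 164/760 = 21.6%, Hilltop 256/923 = 27.7% → Hilltop
General: Pinecrest 36/50 = 72.0%, Hilltop 56/67 = 83.6% → Hilltop
Hilltop has the higher rate in both groups.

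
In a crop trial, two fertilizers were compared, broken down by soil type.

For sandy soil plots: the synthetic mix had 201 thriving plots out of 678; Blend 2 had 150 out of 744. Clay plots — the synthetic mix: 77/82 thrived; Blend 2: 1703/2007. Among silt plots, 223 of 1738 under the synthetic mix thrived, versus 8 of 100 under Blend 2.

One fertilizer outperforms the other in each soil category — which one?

Sandy soil: the synthetic mix 201/678 = 29.6%, Blend 2 150/744 = 20.2% → the synthetic mix
Clay: the synthetic mix 77/82 = 93.9%, Blend 2 1703/2007 = 84.9% → the synthetic mix
Silt: the synthetic mix 223/1738 = 12.8%, Blend 2 8/100 = 8.0% → the synthetic mix
The synthetic mix has the higher rate in all 3 groups.

the synthetic mix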